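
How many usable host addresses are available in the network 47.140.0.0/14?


Host bits = 32 - 14 = 18
Total addresses = 2^18 = 262144
Usable = total - 2 (network and broadcast)
Usable hosts: 262142


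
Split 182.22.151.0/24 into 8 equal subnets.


New prefix = 24 + 3 = 27
Each subnet has 32 addresses
  182.22.151.0/27
  182.22.151.32/27
  182.22.151.64/27
  182.22.151.96/27
  182.22.151.128/27
  182.22.151.160/27
  182.22.151.192/27
  182.22.151.224/27
Subnets: 182.22.151.0/27, 182.22.151.32/27, 182.22.151.64/27, 182.22.151.96/27, 182.22.151.128/27, 182.22.151.160/27, 182.22.151.192/27, 182.22.151.224/27


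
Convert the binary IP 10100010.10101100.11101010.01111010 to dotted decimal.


10100010 = 162
10101100 = 172
11101010 = 234
01111010 = 122
IP: 162.172.234.122


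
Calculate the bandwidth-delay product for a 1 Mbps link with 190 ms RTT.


BDP = bandwidth * RTT
= 1 Mbps * 190 ms
= 1 * 1e6 * 190 / 1000 bits
= 190000 bits
= 23750 bytes
= 23.1934 KB
BDP = 190000 bits (23750 bytes)


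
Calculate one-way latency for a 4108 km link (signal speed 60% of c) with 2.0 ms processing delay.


Speed = 0.6 * 3e5 km/s = 180000 km/s
Propagation delay = 4108 / 180000 = 0.0228 s = 22.8222 ms
Processing delay = 2.0 ms
Total one-way latency = 24.8222 ms


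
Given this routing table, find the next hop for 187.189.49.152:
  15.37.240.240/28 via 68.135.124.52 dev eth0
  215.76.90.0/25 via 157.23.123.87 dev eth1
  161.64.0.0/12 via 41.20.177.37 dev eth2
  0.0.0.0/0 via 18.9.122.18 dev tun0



Longest prefix match for 187.189.49.152:
  /28 15.37.240.240: no
  /25 215.76.90.0: no
  /12 161.64.0.0: no
  /0 0.0.0.0: MATCH
Selected: next-hop 18.9.122.18 via tun0 (matched /0)


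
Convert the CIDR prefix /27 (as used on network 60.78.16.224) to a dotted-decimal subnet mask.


/27 means 27 network bits, 5 host bits
Binary: 11111111111111111111111111100000
Mask: 255.255.255.224


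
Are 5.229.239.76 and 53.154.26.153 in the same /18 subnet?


Mask: 255.255.192.0
5.229.239.76 AND mask = 5.229.192.0
53.154.26.153 AND mask = 53.154.0.0
No, different subnets (5.229.192.0 vs 53.154.0.0)


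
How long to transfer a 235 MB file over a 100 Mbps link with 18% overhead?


Effective throughput = 100 * (1 - 18/100) = 82 Mbps
File size in Mb = 235 * 8 = 1880 Mb
Time = 1880 / 82
Time = 22.9268 seconds


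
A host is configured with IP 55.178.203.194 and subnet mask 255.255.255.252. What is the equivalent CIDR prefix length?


Binary: 11111111.11111111.11111111.11111100
Count leading 1s
Prefix: /30


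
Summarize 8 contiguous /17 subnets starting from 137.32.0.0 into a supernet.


Original prefix: /17
Number of subnets: 8 = 2^3
New prefix = 17 - 3 = 14
Supernet: 137.32.0.0/14


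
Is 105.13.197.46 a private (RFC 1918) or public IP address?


RFC 1918 private ranges:
  10.0.0.0/8 (10.0.0.0 - 10.255.255.255)
  172.16.0.0/12 (172.16.0.0 - 172.31.255.255)
  192.168.0.0/16 (192.168.0.0 - 192.168.255.255)
Public (not in any RFC 1918 range)


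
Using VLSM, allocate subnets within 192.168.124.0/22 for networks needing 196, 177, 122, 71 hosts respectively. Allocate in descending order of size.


196 hosts -> /24 (254 usable): 192.168.124.0/24
177 hosts -> /24 (254 usable): 192.168.125.0/24
122 hosts -> /25 (126 usable): 192.168.126.0/25
71 hosts -> /25 (126 usable): 192.168.126.128/25
Allocation: 192.168.124.0/24 (196 hosts, 254 usable); 192.168.125.0/24 (177 hosts, 254 usable); 192.168.126.0/25 (122 hosts, 126 usable); 192.168.126.128/25 (71 hosts, 126 usable)


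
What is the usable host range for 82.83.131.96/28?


Network: 82.83.131.96
Broadcast: 82.83.131.111
First usable = network + 1
Last usable = broadcast - 1
Range: 82.83.131.97 to 82.83.131.110


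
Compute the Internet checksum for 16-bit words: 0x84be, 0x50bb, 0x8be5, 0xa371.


Sum all words (with carry folding):
+ 0x84be = 0x84be
+ 0x50bb = 0xd579
+ 0x8be5 = 0x615f
+ 0xa371 = 0x04d1
One's complement: ~0x04d1
Checksum = 0xfb2e


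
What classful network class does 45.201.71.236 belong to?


First octet: 45
Binary: 00101101
0xxxxxxx -> Class A (1-126)
Class A, default mask 255.0.0.0 (/8)


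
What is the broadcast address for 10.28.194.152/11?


Network: 10.0.0.0/11
Host bits = 21
Set all host bits to 1:
Broadcast: 10.31.255.255


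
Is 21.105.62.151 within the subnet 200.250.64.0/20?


Subnet network: 200.250.64.0
Test IP AND mask: 21.105.48.0
No, 21.105.62.151 is not in 200.250.64.0/20


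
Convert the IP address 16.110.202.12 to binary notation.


16 = 00010000
110 = 01101110
202 = 11001010
12 = 00001100
Binary: 00010000.01101110.11001010.00001100


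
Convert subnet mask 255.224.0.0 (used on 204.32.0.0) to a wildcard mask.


Subnet mask: 255.224.0.0
Wildcard = 255.255.255.255 - subnet mask
255 - 255 = 0
255 - 224 = 31
255 - 0 = 255
255 - 0 = 255
Wildcard: 0.31.255.255


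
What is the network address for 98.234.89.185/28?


IP:   01100010.11101010.01011001.10111001
Mask: 11111111.11111111.11111111.11110000
AND operation:
Net:  01100010.11101010.01011001.10110000
Network: 98.234.89.176/28


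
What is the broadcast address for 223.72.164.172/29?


Network: 223.72.164.168/29
Host bits = 3
Set all host bits to 1:
Broadcast: 223.72.164.175


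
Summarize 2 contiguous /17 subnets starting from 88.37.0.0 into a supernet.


Original prefix: /17
Number of subnets: 2 = 2^1
New prefix = 17 - 1 = 16
Supernet: 88.37.0.0/16


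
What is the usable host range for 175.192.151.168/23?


Network: 175.192.150.0
Broadcast: 175.192.151.255
First usable = network + 1
Last usable = broadcast - 1
Range: 175.192.150.1 to 175.192.151.254


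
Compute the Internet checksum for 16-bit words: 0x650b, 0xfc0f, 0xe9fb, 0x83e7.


Sum all words (with carry folding):
+ 0x650b = 0x650b
+ 0xfc0f = 0x611b
+ 0xe9fb = 0x4b17
+ 0x83e7 = 0xcefe
One's complement: ~0xcefe
Checksum = 0x3101


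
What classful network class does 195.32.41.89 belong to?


First octet: 195
Binary: 11000011
110xxxxx -> Class C (192-223)
Class C, default mask 255.255.255.0 (/24)


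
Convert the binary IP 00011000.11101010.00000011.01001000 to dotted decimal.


00011000 = 24
11101010 = 234
00000011 = 3
01001000 = 72
IP: 24.234.3.72


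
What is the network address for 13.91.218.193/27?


IP:   00001101.01011011.11011010.11000001
Mask: 11111111.11111111.11111111.11100000
AND operation:
Net:  00001101.01011011.11011010.11000000
Network: 13.91.218.192/27


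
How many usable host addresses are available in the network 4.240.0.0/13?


Host bits = 32 - 13 = 19
Total addresses = 2^19 = 524288
Usable = total - 2 (network and broadcast)
Usable hosts: 524286


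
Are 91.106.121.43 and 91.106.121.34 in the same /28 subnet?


Mask: 255.255.255.240
91.106.121.43 AND mask = 91.106.121.32
91.106.121.34 AND mask = 91.106.121.32
Yes, same subnet (91.106.121.32)


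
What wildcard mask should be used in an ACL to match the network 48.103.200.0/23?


Subnet mask: 255.255.254.0
Wildcard = 255.255.255.255 - subnet mask
255 - 255 = 0
255 - 255 = 0
255 - 254 = 1
255 - 0 = 255
Wildcard: 0.0.1.255


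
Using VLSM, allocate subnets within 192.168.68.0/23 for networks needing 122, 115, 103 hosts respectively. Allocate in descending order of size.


122 hosts -> /25 (126 usable): 192.168.68.0/25
115 hosts -> /25 (126 usable): 192.168.68.128/25
103 hosts -> /25 (126 usable): 192.168.69.0/25
Allocation: 192.168.68.0/25 (122 hosts, 126 usable); 192.168.68.128/25 (115 hosts, 126 usable); 192.168.69.0/25 (103 hosts, 126 usable)


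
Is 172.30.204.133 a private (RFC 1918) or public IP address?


RFC 1918 private ranges:
  10.0.0.0/8 (10.0.0.0 - 10.255.255.255)
  172.16.0.0/12 (172.16.0.0 - 172.31.255.255)
  192.168.0.0/16 (192.168.0.0 - 192.168.255.255)
Private (in 172.16.0.0/12)


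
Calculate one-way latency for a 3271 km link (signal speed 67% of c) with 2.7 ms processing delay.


Speed = 0.67 * 3e5 km/s = 201000 km/s
Propagation delay = 3271 / 201000 = 0.0163 s = 16.2736 ms
Processing delay = 2.7 ms
Total one-way latency = 18.9736 ms


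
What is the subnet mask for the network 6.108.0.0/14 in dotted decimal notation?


/14 means 14 network bits, 18 host bits
Binary: 11111111111111000000000000000000
Mask: 255.252.0.0


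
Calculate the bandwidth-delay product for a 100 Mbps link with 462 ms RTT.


BDP = bandwidth * RTT
= 100 Mbps * 462 ms
= 100 * 1e6 * 462 / 1000 bits
= 46200000 bits
= 5775000 bytes
= 5639.6484 KB
BDP = 46200000 bits (5775000 bytes)


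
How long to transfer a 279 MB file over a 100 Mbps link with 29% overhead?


Effective throughput = 100 * (1 - 29/100) = 71 Mbps
File size in Mb = 279 * 8 = 2232 Mb
Time = 2232 / 71
Time = 31.4366 seconds


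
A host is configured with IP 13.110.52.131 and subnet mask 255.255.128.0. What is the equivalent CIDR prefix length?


Binary: 11111111.11111111.10000000.00000000
Count leading 1s
Prefix: /17


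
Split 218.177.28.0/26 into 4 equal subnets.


New prefix = 26 + 2 = 28
Each subnet has 16 addresses
  218.177.28.0/28
  218.177.28.16/28
  218.177.28.32/28
  218.177.28.48/28
Subnets: 218.177.28.0/28, 218.177.28.16/28, 218.177.28.32/28, 218.177.28.48/28


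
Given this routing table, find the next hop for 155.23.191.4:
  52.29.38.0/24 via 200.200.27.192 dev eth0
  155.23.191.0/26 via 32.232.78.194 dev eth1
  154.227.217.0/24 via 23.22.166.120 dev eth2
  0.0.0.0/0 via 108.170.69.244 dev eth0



Longest prefix match for 155.23.191.4:
  /24 52.29.38.0: no
  /26 155.23.191.0: MATCH
  /24 154.227.217.0: no
  /0 0.0.0.0: MATCH
Selected: next-hop 32.232.78.194 via eth1 (matched /26)


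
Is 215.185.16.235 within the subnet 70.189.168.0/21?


Subnet network: 70.189.168.0
Test IP AND mask: 215.185.16.0
No, 215.185.16.235 is not in 70.189.168.0/21


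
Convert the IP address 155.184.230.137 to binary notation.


155 = 10011011
184 = 10111000
230 = 11100110
137 = 10001001
Binary: 10011011.10111000.11100110.10001001


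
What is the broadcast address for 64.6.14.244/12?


Network: 64.0.0.0/12
Host bits = 20
Set all host bits to 1:
Broadcast: 64.15.255.255


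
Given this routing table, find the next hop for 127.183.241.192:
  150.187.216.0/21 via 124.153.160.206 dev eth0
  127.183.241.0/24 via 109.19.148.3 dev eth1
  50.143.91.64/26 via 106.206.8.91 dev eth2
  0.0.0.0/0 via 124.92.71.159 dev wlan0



Longest prefix match for 127.183.241.192:
  /21 150.187.216.0: no
  /24 127.183.241.0: MATCH
  /26 50.143.91.64: no
  /0 0.0.0.0: MATCH
Selected: next-hop 109.19.148.3 via eth1 (matched /24)


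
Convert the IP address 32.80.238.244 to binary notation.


32 = 00100000
80 = 01010000
238 = 11101110
244 = 11110100
Binary: 00100000.01010000.11101110.11110100


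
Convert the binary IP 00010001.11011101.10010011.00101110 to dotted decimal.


00010001 = 17
11011101 = 221
10010011 = 147
00101110 = 46
IP: 17.221.147.46


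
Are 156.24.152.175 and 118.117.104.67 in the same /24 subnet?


Mask: 255.255.255.0
156.24.152.175 AND mask = 156.24.152.0
118.117.104.67 AND mask = 118.117.104.0
No, different subnets (156.24.152.0 vs 118.117.104.0)


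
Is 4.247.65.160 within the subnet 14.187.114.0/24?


Subnet network: 14.187.114.0
Test IP AND mask: 4.247.65.0
No, 4.247.65.160 is not in 14.187.114.0/24


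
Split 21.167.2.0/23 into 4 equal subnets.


New prefix = 23 + 2 = 25
Each subnet has 128 addresses
  21.167.2.0/25
  21.167.2.128/25
  21.167.3.0/25
  21.167.3.128/25
Subnets: 21.167.2.0/25, 21.167.2.128/25, 21.167.3.0/25, 21.167.3.128/25


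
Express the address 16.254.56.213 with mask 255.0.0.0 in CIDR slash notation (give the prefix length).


Binary: 11111111.00000000.00000000.00000000
Count leading 1s
Prefix: /8


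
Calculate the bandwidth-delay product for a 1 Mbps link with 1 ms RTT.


BDP = bandwidth * RTT
= 1 Mbps * 1 ms
= 1 * 1e6 * 1 / 1000 bits
= 1000 bits
= 125 bytes
BDP = 1000 bits (125 bytes)


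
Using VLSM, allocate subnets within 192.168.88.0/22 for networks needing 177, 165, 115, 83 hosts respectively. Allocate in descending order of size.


177 hosts -> /24 (254 usable): 192.168.88.0/24
165 hosts -> /24 (254 usable): 192.168.89.0/24
115 hosts -> /25 (126 usable): 192.168.90.0/25
83 hosts -> /25 (126 usable): 192.168.90.128/25
Allocation: 192.168.88.0/24 (177 hosts, 254 usable); 192.168.89.0/24 (165 hosts, 254 usable); 192.168.90.0/25 (115 hosts, 126 usable); 192.168.90.128/25 (83 hosts, 126 usable)


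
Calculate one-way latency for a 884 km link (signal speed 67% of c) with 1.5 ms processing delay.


Speed = 0.67 * 3e5 km/s = 201000 km/s
Propagation delay = 884 / 201000 = 0.0044 s = 4.398 ms
Processing delay = 1.5 ms
Total one-way latency = 5.898 ms


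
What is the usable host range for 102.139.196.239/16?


Network: 102.139.0.0
Broadcast: 102.139.255.255
First usable = network + 1
Last usable = broadcast - 1
Range: 102.139.0.1 to 102.139.255.254


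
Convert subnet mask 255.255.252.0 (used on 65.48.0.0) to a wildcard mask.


Subnet mask: 255.255.252.0
Wildcard = 255.255.255.255 - subnet mask
255 - 255 = 0
255 - 255 = 0
255 - 252 = 3
255 - 0 = 255
Wildcard: 0.0.3.255


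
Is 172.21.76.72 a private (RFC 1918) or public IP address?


RFC 1918 private ranges:
  10.0.0.0/8 (10.0.0.0 - 10.255.255.255)
  172.16.0.0/12 (172.16.0.0 - 172.31.255.255)
  192.168.0.0/16 (192.168.0.0 - 192.168.255.255)
Private (in 172.16.0.0/12)


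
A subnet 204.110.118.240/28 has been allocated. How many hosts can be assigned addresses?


Host bits = 32 - 28 = 4
Total addresses = 2^4 = 16
Usable = total - 2 (network and broadcast)
Usable hosts: 14


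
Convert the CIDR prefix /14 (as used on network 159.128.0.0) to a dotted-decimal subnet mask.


/14 means 14 network bits, 18 host bits
Binary: 11111111111111000000000000000000
Mask: 255.252.0.0


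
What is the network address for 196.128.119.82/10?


IP:   11000100.10000000.01110111.01010010
Mask: 11111111.11000000.00000000.00000000
AND operation:
Net:  11000100.10000000.00000000.00000000
Network: 196.128.0.0/10


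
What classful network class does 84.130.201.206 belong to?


First octet: 84
Binary: 01010100
0xxxxxxx -> Class A (1-126)
Class A, default mask 255.0.0.0 (/8)


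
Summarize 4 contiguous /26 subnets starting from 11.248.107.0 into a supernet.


Original prefix: /26
Number of subnets: 4 = 2^2
New prefix = 26 - 2 = 24
Supernet: 11.248.107.0/24


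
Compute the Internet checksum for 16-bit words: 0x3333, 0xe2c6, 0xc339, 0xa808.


Sum all words (with carry folding):
+ 0x3333 = 0x3333
+ 0xe2c6 = 0x15fa
+ 0xc339 = 0xd933
+ 0xa808 = 0x813c
One's complement: ~0x813c
Checksum = 0x7ec3


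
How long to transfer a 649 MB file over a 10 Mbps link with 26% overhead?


Effective throughput = 10 * (1 - 26/100) = 7.4 Mbps
File size in Mb = 649 * 8 = 5192 Mb
Time = 5192 / 7.4
Time = 701.6216 seconds


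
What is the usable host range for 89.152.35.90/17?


Network: 89.152.0.0
Broadcast: 89.152.127.255
First usable = network + 1
Last usable = broadcast - 1
Range: 89.152.0.1 to 89.152.127.254


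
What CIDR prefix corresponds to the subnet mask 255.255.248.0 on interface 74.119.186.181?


Binary: 11111111.11111111.11111000.00000000
Count leading 1s
Prefix: /21


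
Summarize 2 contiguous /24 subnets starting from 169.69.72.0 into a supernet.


Original prefix: /24
Number of subnets: 2 = 2^1
New prefix = 24 - 1 = 23
Supernet: 169.69.72.0/23


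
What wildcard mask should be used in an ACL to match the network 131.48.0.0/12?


Subnet mask: 255.240.0.0
Wildcard = 255.255.255.255 - subnet mask
255 - 255 = 0
255 - 240 = 15
255 - 0 = 255
255 - 0 = 255
Wildcard: 0.15.255.255


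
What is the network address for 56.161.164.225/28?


IP:   00111000.10100001.10100100.11100001
Mask: 11111111.11111111.11111111.11110000
AND operation:
Net:  00111000.10100001.10100100.11100000
Network: 56.161.164.224/28


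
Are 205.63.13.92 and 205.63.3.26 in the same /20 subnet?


Mask: 255.255.240.0
205.63.13.92 AND mask = 205.63.0.0
205.63.3.26 AND mask = 205.63.0.0
Yes, same subnet (205.63.0.0)


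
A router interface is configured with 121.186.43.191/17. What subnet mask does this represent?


/17 means 17 network bits, 15 host bits
Binary: 11111111111111111000000000000000
Mask: 255.255.128.0


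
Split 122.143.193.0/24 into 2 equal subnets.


New prefix = 24 + 1 = 25
Each subnet has 128 addresses
  122.143.193.0/25
  122.143.193.128/25
Subnets: 122.143.193.0/25, 122.143.193.128/25


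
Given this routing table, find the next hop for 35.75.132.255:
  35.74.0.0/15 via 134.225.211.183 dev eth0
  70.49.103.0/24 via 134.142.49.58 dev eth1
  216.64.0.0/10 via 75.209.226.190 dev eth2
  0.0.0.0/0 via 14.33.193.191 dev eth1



Longest prefix match for 35.75.132.255:
  /15 35.74.0.0: MATCH
  /24 70.49.103.0: no
  /10 216.64.0.0: no
  /0 0.0.0.0: MATCH
Selected: next-hop 134.225.211.183 via eth0 (matched /15)


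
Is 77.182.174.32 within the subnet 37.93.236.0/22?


Subnet network: 37.93.236.0
Test IP AND mask: 77.182.172.0
No, 77.182.174.32 is not in 37.93.236.0/22


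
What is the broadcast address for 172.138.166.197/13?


Network: 172.136.0.0/13
Host bits = 19
Set all host bits to 1:
Broadcast: 172.143.255.255


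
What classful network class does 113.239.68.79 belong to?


First octet: 113
Binary: 01110001
0xxxxxxx -> Class A (1-126)
Class A, default mask 255.0.0.0 (/8)


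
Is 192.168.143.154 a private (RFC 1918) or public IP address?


RFC 1918 private ranges:
  10.0.0.0/8 (10.0.0.0 - 10.255.255.255)
  172.16.0.0/12 (172.16.0.0 - 172.31.255.255)
  192.168.0.0/16 (192.168.0.0 - 192.168.255.255)
Private (in 192.168.0.0/16)


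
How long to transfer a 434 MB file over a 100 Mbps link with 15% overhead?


Effective throughput = 100 * (1 - 15/100) = 85 Mbps
File size in Mb = 434 * 8 = 3472 Mb
Time = 3472 / 85
Time = 40.8471 seconds


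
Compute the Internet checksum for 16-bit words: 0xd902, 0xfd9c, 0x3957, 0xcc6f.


Sum all words (with carry folding):
+ 0xd902 = 0xd902
+ 0xfd9c = 0xd69f
+ 0x3957 = 0x0ff7
+ 0xcc6f = 0xdc66
One's complement: ~0xdc66
Checksum = 0x2399


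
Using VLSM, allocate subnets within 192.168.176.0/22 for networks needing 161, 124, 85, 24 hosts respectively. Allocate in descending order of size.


161 hosts -> /24 (254 usable): 192.168.176.0/24
124 hosts -> /25 (126 usable): 192.168.177.0/25
85 hosts -> /25 (126 usable): 192.168.177.128/25
24 hosts -> /27 (30 usable): 192.168.178.0/27
Allocation: 192.168.176.0/24 (161 hosts, 254 usable); 192.168.177.0/25 (124 hosts, 126 usable); 192.168.177.128/25 (85 hosts, 126 usable); 192.168.178.0/27 (24 hosts, 30 usable)


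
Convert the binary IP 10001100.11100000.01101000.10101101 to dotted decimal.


10001100 = 140
11100000 = 224
01101000 = 104
10101101 = 173
IP: 140.224.104.173


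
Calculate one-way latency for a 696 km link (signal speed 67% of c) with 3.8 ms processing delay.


Speed = 0.67 * 3e5 km/s = 201000 km/s
Propagation delay = 696 / 201000 = 0.0035 s = 3.4627 ms
Processing delay = 3.8 ms
Total one-way latency = 7.2627 ms


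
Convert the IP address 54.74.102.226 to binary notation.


54 = 00110110
74 = 01001010
102 = 01100110
226 = 11100010
Binary: 00110110.01001010.01100110.11100010


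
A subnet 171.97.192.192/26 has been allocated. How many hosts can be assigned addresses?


Host bits = 32 - 26 = 6
Total addresses = 2^6 = 64
Usable = total - 2 (network and broadcast)
Usable hosts: 62


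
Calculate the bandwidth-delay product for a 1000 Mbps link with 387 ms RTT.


BDP = bandwidth * RTT
= 1000 Mbps * 387 ms
= 1000 * 1e6 * 387 / 1000 bits
= 387000000 bits
= 48375000 bytes
= 47241.2109 KB
BDP = 387000000 bits (48375000 bytes)


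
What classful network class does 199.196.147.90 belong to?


First octet: 199
Binary: 11000111
110xxxxx -> Class C (192-223)
Class C, default mask 255.255.255.0 (/24)


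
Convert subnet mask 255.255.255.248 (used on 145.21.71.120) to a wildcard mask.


Subnet mask: 255.255.255.248
Wildcard = 255.255.255.255 - subnet mask
255 - 255 = 0
255 - 255 = 0
255 - 255 = 0
255 - 248 = 7
Wildcard: 0.0.0.7


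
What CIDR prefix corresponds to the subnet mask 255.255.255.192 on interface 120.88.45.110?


Binary: 11111111.11111111.11111111.11000000
Count leading 1s
Prefix: /26


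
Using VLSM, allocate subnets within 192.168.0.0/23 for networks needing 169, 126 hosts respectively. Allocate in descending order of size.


169 hosts -> /24 (254 usable): 192.168.0.0/24
126 hosts -> /25 (126 usable): 192.168.1.0/25
Allocation: 192.168.0.0/24 (169 hosts, 254 usable); 192.168.1.0/25 (126 hosts, 126 usable)


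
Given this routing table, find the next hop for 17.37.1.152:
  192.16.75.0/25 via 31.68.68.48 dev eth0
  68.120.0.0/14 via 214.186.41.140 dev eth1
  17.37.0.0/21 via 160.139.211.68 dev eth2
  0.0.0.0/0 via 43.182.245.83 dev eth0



Longest prefix match for 17.37.1.152:
  /25 192.16.75.0: no
  /14 68.120.0.0: no
  /21 17.37.0.0: MATCH
  /0 0.0.0.0: MATCH
Selected: next-hop 160.139.211.68 via eth2 (matched /21)


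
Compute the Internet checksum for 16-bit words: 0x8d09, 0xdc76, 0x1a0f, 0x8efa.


Sum all words (with carry folding):
+ 0x8d09 = 0x8d09
+ 0xdc76 = 0x6980
+ 0x1a0f = 0x838f
+ 0x8efa = 0x128a
One's complement: ~0x128a
Checksum = 0xed75


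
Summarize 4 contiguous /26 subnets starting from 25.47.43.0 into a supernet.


Original prefix: /26
Number of subnets: 4 = 2^2
New prefix = 26 - 2 = 24
Supernet: 25.47.43.0/24


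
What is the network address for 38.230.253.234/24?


IP:   00100110.11100110.11111101.11101010
Mask: 11111111.11111111.11111111.00000000
AND operation:
Net:  00100110.11100110.11111101.00000000
Network: 38.230.253.0/24


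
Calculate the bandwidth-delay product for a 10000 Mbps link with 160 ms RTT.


BDP = bandwidth * RTT
= 10000 Mbps * 160 ms
= 10000 * 1e6 * 160 / 1000 bits
= 1600000000 bits
= 200000000 bytes
= 195312.5 KB
BDP = 1600000000 bits (200000000 bytes)


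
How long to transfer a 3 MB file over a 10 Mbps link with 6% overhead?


Effective throughput = 10 * (1 - 6/100) = 9.4 Mbps
File size in Mb = 3 * 8 = 24 Mb
Time = 24 / 9.4
Time = 2.5532 seconds


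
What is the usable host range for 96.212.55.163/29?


Network: 96.212.55.160
Broadcast: 96.212.55.167
First usable = network + 1
Last usable = broadcast - 1
Range: 96.212.55.161 to 96.212.55.166


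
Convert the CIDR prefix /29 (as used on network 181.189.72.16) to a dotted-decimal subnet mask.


/29 means 29 network bits, 3 host bits
Binary: 11111111111111111111111111111000
Mask: 255.255.255.248


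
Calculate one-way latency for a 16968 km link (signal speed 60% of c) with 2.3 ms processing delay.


Speed = 0.6 * 3e5 km/s = 180000 km/s
Propagation delay = 16968 / 180000 = 0.0943 s = 94.2667 ms
Processing delay = 2.3 ms
Total one-way latency = 96.5667 ms


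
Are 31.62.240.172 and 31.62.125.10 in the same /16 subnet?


Mask: 255.255.0.0
31.62.240.172 AND mask = 31.62.0.0
31.62.125.10 AND mask = 31.62.0.0
Yes, same subnet (31.62.0.0)


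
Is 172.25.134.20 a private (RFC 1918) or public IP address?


RFC 1918 private ranges:
  10.0.0.0/8 (10.0.0.0 - 10.255.255.255)
  172.16.0.0/12 (172.16.0.0 - 172.31.255.255)
  192.168.0.0/16 (192.168.0.0 - 192.168.255.255)
Private (in 172.16.0.0/12)


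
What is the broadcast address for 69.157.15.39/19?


Network: 69.157.0.0/19
Host bits = 13
Set all host bits to 1:
Broadcast: 69.157.31.255


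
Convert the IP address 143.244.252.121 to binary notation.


143 = 10001111
244 = 11110100
252 = 11111100
121 = 01111001
Binary: 10001111.11110100.11111100.01111001


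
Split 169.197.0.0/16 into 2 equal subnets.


New prefix = 16 + 1 = 17
Each subnet has 32768 addresses
  169.197.0.0/17
  169.197.128.0/17
Subnets: 169.197.0.0/17, 169.197.128.0/17


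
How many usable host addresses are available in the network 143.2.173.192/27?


Host bits = 32 - 27 = 5
Total addresses = 2^5 = 32
Usable = total - 2 (network and broadcast)
Usable hosts: 30


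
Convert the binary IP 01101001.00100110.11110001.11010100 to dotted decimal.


01101001 = 105
00100110 = 38
11110001 = 241
11010100 = 212
IP: 105.38.241.212


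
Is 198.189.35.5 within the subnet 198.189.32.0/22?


Subnet network: 198.189.32.0
Test IP AND mask: 198.189.32.0
Yes, 198.189.35.5 is in 198.189.32.0/22


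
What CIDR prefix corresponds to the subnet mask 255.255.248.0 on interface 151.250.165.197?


Binary: 11111111.11111111.11111000.00000000
Count leading 1s
Prefix: /21


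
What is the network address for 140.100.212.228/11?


IP:   10001100.01100100.11010100.11100100
Mask: 11111111.11100000.00000000.00000000
AND operation:
Net:  10001100.01100000.00000000.00000000
Network: 140.96.0.0/11


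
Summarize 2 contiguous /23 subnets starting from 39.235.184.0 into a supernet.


Original prefix: /23
Number of subnets: 2 = 2^1
New prefix = 23 - 1 = 22
Supernet: 39.235.184.0/22


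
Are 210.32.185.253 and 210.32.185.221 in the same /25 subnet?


Mask: 255.255.255.128
210.32.185.253 AND mask = 210.32.185.128
210.32.185.221 AND mask = 210.32.185.128
Yes, same subnet (210.32.185.128)


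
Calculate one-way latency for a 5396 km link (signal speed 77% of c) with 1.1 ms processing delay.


Speed = 0.77 * 3e5 km/s = 231000 km/s
Propagation delay = 5396 / 231000 = 0.0234 s = 23.3593 ms
Processing delay = 1.1 ms
Total one-way latency = 24.4593 ms


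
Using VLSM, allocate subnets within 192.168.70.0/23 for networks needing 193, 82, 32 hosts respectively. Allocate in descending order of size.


193 hosts -> /24 (254 usable): 192.168.70.0/24
82 hosts -> /25 (126 usable): 192.168.71.0/25
32 hosts -> /26 (62 usable): 192.168.71.128/26
Allocation: 192.168.70.0/24 (193 hosts, 254 usable); 192.168.71.0/25 (82 hosts, 126 usable); 192.168.71.128/26 (32 hosts, 62 usable)


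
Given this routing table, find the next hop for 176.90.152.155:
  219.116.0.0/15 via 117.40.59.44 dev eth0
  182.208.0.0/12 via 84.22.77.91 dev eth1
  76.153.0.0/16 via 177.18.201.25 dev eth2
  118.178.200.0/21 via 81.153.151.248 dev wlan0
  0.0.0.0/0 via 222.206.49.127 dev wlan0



Longest prefix match for 176.90.152.155:
  /15 219.116.0.0: no
  /12 182.208.0.0: no
  /16 76.153.0.0: no
  /21 118.178.200.0: no
  /0 0.0.0.0: MATCH
Selected: next-hop 222.206.49.127 via wlan0 (matched /0)


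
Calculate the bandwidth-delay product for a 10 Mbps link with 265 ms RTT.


BDP = bandwidth * RTT
= 10 Mbps * 265 ms
= 10 * 1e6 * 265 / 1000 bits
= 2650000 bits
= 331250 bytes
= 323.4863 KB
BDP = 2650000 bits (331250 bytes)


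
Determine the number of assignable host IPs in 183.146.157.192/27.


Host bits = 32 - 27 = 5
Total addresses = 2^5 = 32
Usable = total - 2 (network and broadcast)
Usable hosts: 30


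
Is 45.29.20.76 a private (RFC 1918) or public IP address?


RFC 1918 private ranges:
  10.0.0.0/8 (10.0.0.0 - 10.255.255.255)
  172.16.0.0/12 (172.16.0.0 - 172.31.255.255)
  192.168.0.0/16 (192.168.0.0 - 192.168.255.255)
Public (not in any RFC 1918 range)


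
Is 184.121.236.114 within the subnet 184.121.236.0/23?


Subnet network: 184.121.236.0
Test IP AND mask: 184.121.236.0
Yes, 184.121.236.114 is in 184.121.236.0/23


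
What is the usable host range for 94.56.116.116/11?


Network: 94.32.0.0
Broadcast: 94.63.255.255
First usable = network + 1
Last usable = broadcast - 1
Range: 94.32.0.1 to 94.63.255.254


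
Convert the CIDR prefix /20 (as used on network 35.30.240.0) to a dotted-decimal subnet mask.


/20 means 20 network bits, 12 host bits
Binary: 11111111111111111111000000000000
Mask: 255.255.240.0


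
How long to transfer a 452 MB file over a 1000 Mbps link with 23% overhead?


Effective throughput = 1000 * (1 - 23/100) = 770 Mbps
File size in Mb = 452 * 8 = 3616 Mb
Time = 3616 / 770
Time = 4.6961 seconds


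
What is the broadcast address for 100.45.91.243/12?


Network: 100.32.0.0/12
Host bits = 20
Set all host bits to 1:
Broadcast: 100.47.255.255


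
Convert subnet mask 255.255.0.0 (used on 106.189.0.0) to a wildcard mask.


Subnet mask: 255.255.0.0
Wildcard = 255.255.255.255 - subnet mask
255 - 255 = 0
255 - 255 = 0
255 - 0 = 255
255 - 0 = 255
Wildcard: 0.0.255.255


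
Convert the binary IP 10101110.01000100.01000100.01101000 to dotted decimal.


10101110 = 174
01000100 = 68
01000100 = 68
01101000 = 104
IP: 174.68.68.104


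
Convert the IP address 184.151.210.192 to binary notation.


184 = 10111000
151 = 10010111
210 = 11010010
192 = 11000000
Binary: 10111000.10010111.11010010.11000000


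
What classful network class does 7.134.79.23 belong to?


First octet: 7
Binary: 00000111
0xxxxxxx -> Class A (1-126)
Class A, default mask 255.0.0.0 (/8)


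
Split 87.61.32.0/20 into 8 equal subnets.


New prefix = 20 + 3 = 23
Each subnet has 512 addresses
  87.61.32.0/23
  87.61.34.0/23
  87.61.36.0/23
  87.61.38.0/23
  87.61.40.0/23
  87.61.42.0/23
  87.61.44.0/23
  87.61.46.0/23
Subnets: 87.61.32.0/23, 87.61.34.0/23, 87.61.36.0/23, 87.61.38.0/23, 87.61.40.0/23, 87.61.42.0/23, 87.61.44.0/23, 87.61.46.0/23


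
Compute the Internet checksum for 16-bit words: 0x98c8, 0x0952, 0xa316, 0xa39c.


Sum all words (with carry folding):
+ 0x98c8 = 0x98c8
+ 0x0952 = 0xa21a
+ 0xa316 = 0x4531
+ 0xa39c = 0xe8cd
One's complement: ~0xe8cd
Checksum = 0x1732


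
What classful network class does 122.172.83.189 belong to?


First octet: 122
Binary: 01111010
0xxxxxxx -> Class A (1-126)
Class A, default mask 255.0.0.0 (/8)


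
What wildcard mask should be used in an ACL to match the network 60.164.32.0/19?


Subnet mask: 255.255.224.0
Wildcard = 255.255.255.255 - subnet mask
255 - 255 = 0
255 - 255 = 0
255 - 224 = 31
255 - 0 = 255
Wildcard: 0.0.31.255


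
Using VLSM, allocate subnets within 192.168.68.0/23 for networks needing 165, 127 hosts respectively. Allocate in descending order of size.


165 hosts -> /24 (254 usable): 192.168.68.0/24
127 hosts -> /24 (254 usable): 192.168.69.0/24
Allocation: 192.168.68.0/24 (165 hosts, 254 usable); 192.168.69.0/24 (127 hosts, 254 usable)


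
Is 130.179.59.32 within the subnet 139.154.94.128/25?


Subnet network: 139.154.94.128
Test IP AND mask: 130.179.59.0
No, 130.179.59.32 is not in 139.154.94.128/25


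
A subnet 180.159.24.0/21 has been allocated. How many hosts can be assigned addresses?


Host bits = 32 - 21 = 11
Total addresses = 2^11 = 2048
Usable = total - 2 (network and broadcast)
Usable hosts: 2046


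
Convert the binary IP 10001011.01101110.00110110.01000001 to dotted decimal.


10001011 = 139
01101110 = 110
00110110 = 54
01000001 = 65
IP: 139.110.54.65


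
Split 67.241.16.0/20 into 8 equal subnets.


New prefix = 20 + 3 = 23
Each subnet has 512 addresses
  67.241.16.0/23
  67.241.18.0/23
  67.241.20.0/23
  67.241.22.0/23
  67.241.24.0/23
  67.241.26.0/23
  67.241.28.0/23
  67.241.30.0/23
Subnets: 67.241.16.0/23, 67.241.18.0/23, 67.241.20.0/23, 67.241.22.0/23, 67.241.24.0/23, 67.241.26.0/23, 67.241.28.0/23, 67.241.30.0/23


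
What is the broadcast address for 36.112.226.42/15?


Network: 36.112.0.0/15
Host bits = 17
Set all host bits to 1:
Broadcast: 36.113.255.255


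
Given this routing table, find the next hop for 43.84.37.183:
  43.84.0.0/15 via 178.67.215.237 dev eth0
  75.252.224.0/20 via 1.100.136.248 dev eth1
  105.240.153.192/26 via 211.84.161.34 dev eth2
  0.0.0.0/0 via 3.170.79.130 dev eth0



Longest prefix match for 43.84.37.183:
  /15 43.84.0.0: MATCH
  /20 75.252.224.0: no
  /26 105.240.153.192: no
  /0 0.0.0.0: MATCH
Selected: next-hop 178.67.215.237 via eth0 (matched /15)


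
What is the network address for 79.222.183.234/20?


IP:   01001111.11011110.10110111.11101010
Mask: 11111111.11111111.11110000.00000000
AND operation:
Net:  01001111.11011110.10110000.00000000
Network: 79.222.176.0/20


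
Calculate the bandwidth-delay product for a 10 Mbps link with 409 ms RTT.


BDP = bandwidth * RTT
= 10 Mbps * 409 ms
= 10 * 1e6 * 409 / 1000 bits
= 4090000 bits
= 511250 bytes
= 499.2676 KB
BDP = 4090000 bits (511250 bytes)


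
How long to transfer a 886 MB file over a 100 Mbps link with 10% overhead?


Effective throughput = 100 * (1 - 10/100) = 90 Mbps
File size in Mb = 886 * 8 = 7088 Mb
Time = 7088 / 90
Time = 78.7556 seconds


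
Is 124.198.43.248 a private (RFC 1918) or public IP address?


RFC 1918 private ranges:
  10.0.0.0/8 (10.0.0.0 - 10.255.255.255)
  172.16.0.0/12 (172.16.0.0 - 172.31.255.255)
  192.168.0.0/16 (192.168.0.0 - 192.168.255.255)
Public (not in any RFC 1918 range)


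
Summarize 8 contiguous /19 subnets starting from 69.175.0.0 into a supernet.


Original prefix: /19
Number of subnets: 8 = 2^3
New prefix = 19 - 3 = 16
Supernet: 69.175.0.0/16


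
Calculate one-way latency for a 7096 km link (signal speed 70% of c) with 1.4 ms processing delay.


Speed = 0.7 * 3e5 km/s = 210000 km/s
Propagation delay = 7096 / 210000 = 0.0338 s = 33.7905 ms
Processing delay = 1.4 ms
Total one-way latency = 35.1905 ms


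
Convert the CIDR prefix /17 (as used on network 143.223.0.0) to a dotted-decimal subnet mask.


/17 means 17 network bits, 15 host bits
Binary: 11111111111111111000000000000000
Mask: 255.255.128.0


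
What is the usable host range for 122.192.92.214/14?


Network: 122.192.0.0
Broadcast: 122.195.255.255
First usable = network + 1
Last usable = broadcast - 1
Range: 122.192.0.1 to 122.195.255.254


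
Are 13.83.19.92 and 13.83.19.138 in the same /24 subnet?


Mask: 255.255.255.0
13.83.19.92 AND mask = 13.83.19.0
13.83.19.138 AND mask = 13.83.19.0
Yes, same subnet (13.83.19.0)


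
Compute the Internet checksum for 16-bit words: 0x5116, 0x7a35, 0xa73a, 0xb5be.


Sum all words (with carry folding):
+ 0x5116 = 0x5116
+ 0x7a35 = 0xcb4b
+ 0xa73a = 0x7286
+ 0xb5be = 0x2845
One's complement: ~0x2845
Checksum = 0xd7ba


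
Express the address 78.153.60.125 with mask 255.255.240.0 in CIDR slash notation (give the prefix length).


Binary: 11111111.11111111.11110000.00000000
Count leading 1s
Prefix: /20


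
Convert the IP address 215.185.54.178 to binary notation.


215 = 11010111
185 = 10111001
54 = 00110110
178 = 10110010
Binary: 11010111.10111001.00110110.10110010


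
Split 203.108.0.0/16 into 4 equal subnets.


New prefix = 16 + 2 = 18
Each subnet has 16384 addresses
  203.108.0.0/18
  203.108.64.0/18
  203.108.128.0/18
  203.108.192.0/18
Subnets: 203.108.0.0/18, 203.108.64.0/18, 203.108.128.0/18, 203.108.192.0/18


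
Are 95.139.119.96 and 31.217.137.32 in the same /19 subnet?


Mask: 255.255.224.0
95.139.119.96 AND mask = 95.139.96.0
31.217.137.32 AND mask = 31.217.128.0
No, different subnets (95.139.96.0 vs 31.217.128.0)


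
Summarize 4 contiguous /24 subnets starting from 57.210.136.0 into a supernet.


Original prefix: /24
Number of subnets: 4 = 2^2
New prefix = 24 - 2 = 22
Supernet: 57.210.136.0/22


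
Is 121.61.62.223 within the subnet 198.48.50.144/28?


Subnet network: 198.48.50.144
Test IP AND mask: 121.61.62.208
No, 121.61.62.223 is not in 198.48.50.144/28


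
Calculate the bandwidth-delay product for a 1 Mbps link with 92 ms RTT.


BDP = bandwidth * RTT
= 1 Mbps * 92 ms
= 1 * 1e6 * 92 / 1000 bits
= 92000 bits
= 11500 bytes
= 11.2305 KB
BDP = 92000 bits (11500 bytes)


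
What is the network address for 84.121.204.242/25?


IP:   01010100.01111001.11001100.11110010
Mask: 11111111.11111111.11111111.10000000
AND operation:
Net:  01010100.01111001.11001100.10000000
Network: 84.121.204.128/25


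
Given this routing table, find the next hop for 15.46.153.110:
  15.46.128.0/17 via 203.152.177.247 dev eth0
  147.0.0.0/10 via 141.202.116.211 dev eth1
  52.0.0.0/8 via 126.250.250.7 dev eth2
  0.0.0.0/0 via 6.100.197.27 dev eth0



Longest prefix match for 15.46.153.110:
  /17 15.46.128.0: MATCH
  /10 147.0.0.0: no
  /8 52.0.0.0: no
  /0 0.0.0.0: MATCH
Selected: next-hop 203.152.177.247 via eth0 (matched /17)


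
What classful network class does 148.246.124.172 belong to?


First octet: 148
Binary: 10010100
10xxxxxx -> Class B (128-191)
Class B, default mask 255.255.0.0 (/16)


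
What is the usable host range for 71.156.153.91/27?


Network: 71.156.153.64
Broadcast: 71.156.153.95
First usable = network + 1
Last usable = broadcast - 1
Range: 71.156.153.65 to 71.156.153.94


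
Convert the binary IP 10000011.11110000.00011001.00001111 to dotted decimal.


10000011 = 131
11110000 = 240
00011001 = 25
00001111 = 15
IP: 131.240.25.15


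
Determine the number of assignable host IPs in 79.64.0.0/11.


Host bits = 32 - 11 = 21
Total addresses = 2^21 = 2097152
Usable = total - 2 (network and broadcast)
Usable hosts: 2097150


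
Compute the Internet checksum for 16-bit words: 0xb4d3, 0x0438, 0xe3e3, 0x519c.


Sum all words (with carry folding):
+ 0xb4d3 = 0xb4d3
+ 0x0438 = 0xb90b
+ 0xe3e3 = 0x9cef
+ 0x519c = 0xee8b
One's complement: ~0xee8b
Checksum = 0x1174


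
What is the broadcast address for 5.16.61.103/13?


Network: 5.16.0.0/13
Host bits = 19
Set all host bits to 1:
Broadcast: 5.23.255.255


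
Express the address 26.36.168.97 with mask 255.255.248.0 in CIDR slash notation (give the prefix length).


Binary: 11111111.11111111.11111000.00000000
Count leading 1s
Prefix: /21


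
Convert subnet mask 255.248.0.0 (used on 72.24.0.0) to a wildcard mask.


Subnet mask: 255.248.0.0
Wildcard = 255.255.255.255 - subnet mask
255 - 255 = 0
255 - 248 = 7
255 - 0 = 255
255 - 0 = 255
Wildcard: 0.7.255.255


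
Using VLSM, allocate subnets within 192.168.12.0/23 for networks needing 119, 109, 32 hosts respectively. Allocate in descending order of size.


119 hosts -> /25 (126 usable): 192.168.12.0/25
109 hosts -> /25 (126 usable): 192.168.12.128/25
32 hosts -> /26 (62 usable): 192.168.13.0/26
Allocation: 192.168.12.0/25 (119 hosts, 126 usable); 192.168.12.128/25 (109 hosts, 126 usable); 192.168.13.0/26 (32 hosts, 62 usable)


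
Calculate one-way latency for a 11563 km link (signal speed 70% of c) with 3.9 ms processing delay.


Speed = 0.7 * 3e5 km/s = 210000 km/s
Propagation delay = 11563 / 210000 = 0.0551 s = 55.0619 ms
Processing delay = 3.9 ms
Total one-way latency = 58.9619 ms


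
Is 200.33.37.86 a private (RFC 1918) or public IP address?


RFC 1918 private ranges:
  10.0.0.0/8 (10.0.0.0 - 10.255.255.255)
  172.16.0.0/12 (172.16.0.0 - 172.31.255.255)
  192.168.0.0/16 (192.168.0.0 - 192.168.255.255)
Public (not in any RFC 1918 range)


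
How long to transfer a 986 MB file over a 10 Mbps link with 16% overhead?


Effective throughput = 10 * (1 - 16/100) = 8.4 Mbps
File size in Mb = 986 * 8 = 7888 Mb
Time = 7888 / 8.4
Time = 939.0476 seconds


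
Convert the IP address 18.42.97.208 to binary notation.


18 = 00010010
42 = 00101010
97 = 01100001
208 = 11010000
Binary: 00010010.00101010.01100001.11010000


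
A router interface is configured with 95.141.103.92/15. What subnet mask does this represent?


/15 means 15 network bits, 17 host bits
Binary: 11111111111111100000000000000000
Mask: 255.254.0.0


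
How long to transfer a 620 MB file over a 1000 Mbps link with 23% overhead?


Effective throughput = 1000 * (1 - 23/100) = 770 Mbps
File size in Mb = 620 * 8 = 4960 Mb
Time = 4960 / 770
Time = 6.4416 seconds


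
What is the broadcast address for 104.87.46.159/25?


Network: 104.87.46.128/25
Host bits = 7
Set all host bits to 1:
Broadcast: 104.87.46.255


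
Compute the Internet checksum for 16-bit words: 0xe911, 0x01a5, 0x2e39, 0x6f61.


Sum all words (with carry folding):
+ 0xe911 = 0xe911
+ 0x01a5 = 0xeab6
+ 0x2e39 = 0x18f0
+ 0x6f61 = 0x8851
One's complement: ~0x8851
Checksum = 0x77ae
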